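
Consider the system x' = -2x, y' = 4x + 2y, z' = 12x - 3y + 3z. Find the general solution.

x(t) = K_1e^(-2t), y(t) = -K_1e^(-2t) + K_2e^(2t), z(t) = -3K_1e^(-2t) + 3K_2e^(2t) + K_3e^(3t)

Coefficient matrix A = [[-2, 0, 0], [4, 2, 0], [12, -3, 3]].
det(A - λI) = 0 gives eigenvalues λ = -2, 2, 3.
For λ=-2: eigenvector (1,-1,-3).
For λ=2: eigenvector (0,1,3).
For λ=3: eigenvector (0,0,1).
General solution: K_1e^(-2t)(1,-1,-3) + K_2e^(2t)(0,1,3) + K_3e^(3t)(0,0,1).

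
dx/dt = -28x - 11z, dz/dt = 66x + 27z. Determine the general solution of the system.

Coefficient matrix A = [[-28, -11], [66, 27]].
Characteristic polynomial det(A - λI) = λ^2 + λ - 30 = 0.
Eigenvalues λ = 5, -6.
For λ=5: (A-λI) row 1 is [-33, -11], so an eigenvector is (-1, 3).
For λ=-6: (A-λI) row 1 is [-22, -11], so an eigenvector is (1, -2).
General solution: C_1e^(5t)(-1,3) + C_2e^(-6t)(1,-2).

x(t) = -C_1e^(5t) + C_2e^(-6t), z(t) = 3C_1e^(5t) - 2C_2e^(-6t)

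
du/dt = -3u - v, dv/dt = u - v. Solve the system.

Coefficient matrix A = [[-3, -1], [1, -1]].
Characteristic polynomial det(A - λI) = λ^2 + 4λ + 4 = 0.
Single eigenvalue λ = -2 with algebraic multiplicity 2.
Eigenvector v = (1,-1); generalized eigenvector w with (A-λI)w=v is (2,-3).
General solution: e^(-2t)[K_1·v + K_2·(t·v + w)].

u(t) = K_1e^(-2t) + K_2te^(-2t) + 2K_2e^(-2t), v(t) = -K_1e^(-2t) - K_2te^(-2t) - 3K_2e^(-2t)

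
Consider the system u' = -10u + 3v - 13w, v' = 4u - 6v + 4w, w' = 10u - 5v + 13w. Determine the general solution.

Coefficient matrix A = [[-10, 3, -13], [4, -6, 4], [10, -5, 13]].
det(A - λI) = 0 gives eigenvalues λ = -4, -2, 3.
For λ=-4: eigenvector (1,2,0).
For λ=-2: eigenvector (-2,-1,1).
For λ=3: eigenvector (-1,0,1).
General solution: C_1e^(-4t)(1,2,0) + C_2e^(-2t)(-2,-1,1) + C_3e^(3t)(-1,0,1).

u(t) = C_1e^(-4t) - 2C_2e^(-2t) - C_3e^(3t), v(t) = 2C_1e^(-4t) - C_2e^(-2t), w(t) = C_2e^(-2t) + C_3e^(3t)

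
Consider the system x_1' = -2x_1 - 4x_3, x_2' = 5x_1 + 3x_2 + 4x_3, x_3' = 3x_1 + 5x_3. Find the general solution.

Coefficient matrix A = [[-2, 0, -4], [5, 3, 4], [3, 0, 5]].
det(A - λI) = 0 gives eigenvalues λ = 1, 3, 2.
For λ=1: eigenvector (-4,4,3).
For λ=3: eigenvector (0,1,0).
For λ=2: eigenvector (-1,1,1).
General solution: C_1e^(t)(-4,4,3) + C_2e^(3t)(0,1,0) + C_3e^(2t)(-1,1,1).

x_1(t) = -4C_1e^(t) - C_3e^(2t), x_2(t) = 4C_1e^(t) + C_2e^(3t) + C_3e^(2t), x_3(t) = 3C_1e^(t) + C_3e^(2t)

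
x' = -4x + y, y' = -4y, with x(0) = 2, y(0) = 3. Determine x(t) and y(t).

x(t) = 3te^(-4t) + 2e^(-4t), y(t) = 3e^(-4t)

Coefficient matrix A = [[-4, 1], [0, -4]].
Characteristic polynomial det(A - λI) = λ^2 + 8λ + 16 = 0.
Single eigenvalue λ = -4 with algebraic multiplicity 2.
Eigenvector v = (-1,0); generalized eigenvector w with (A-λI)w=v is (3,-1).
General solution: e^(-4t)[c_1·v + c_2·(t·v + w)].
Applying x(0)=2, y(0)=3 gives c_1=-11, c_2=-3.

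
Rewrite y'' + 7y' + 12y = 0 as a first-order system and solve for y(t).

Let x_1 = y, x_2 = y'. Then x_1' = x_2 and x_2' = -12x_1 - 7x_2.
A = [[0,1],[-12,-7]]; det(A-λI) = λ^2 + 7λ + 12.
Eigenvalues λ = -3, -4 with eigenvectors (1,-3), (1,-4).

y(t) = c_1e^(-3t) + c_2e^(-4t)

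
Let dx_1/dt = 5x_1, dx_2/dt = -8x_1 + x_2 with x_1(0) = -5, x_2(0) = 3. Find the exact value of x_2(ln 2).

A = [[5,0],[-8,1]]; eigenvalues λ = 1, 5.
Eigenvectors: (0,-1) for λ=1, (1,-2) for λ=5.
From the initial condition, c_1 = 7, c_2 = -5.
x_2(ln 2) = (7)(2^1)(-1) + (-5)(2^5)(-2) = 306.

306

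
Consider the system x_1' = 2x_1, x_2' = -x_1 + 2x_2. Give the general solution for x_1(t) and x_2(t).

Coefficient matrix A = [[2, 0], [-1, 2]].
Characteristic polynomial det(A - λI) = λ^2 - 4λ + 4 = 0.
Single eigenvalue λ = 2 with algebraic multiplicity 2.
Eigenvector v = (0,1); generalized eigenvector w with (A-λI)w=v is (-1,3).
General solution: e^(2t)[K_1·v + K_2·(t·v + w)].

x_1(t) = -K_2e^(2t), x_2(t) = K_1e^(2t) + K_2te^(2t) + 3K_2e^(2t)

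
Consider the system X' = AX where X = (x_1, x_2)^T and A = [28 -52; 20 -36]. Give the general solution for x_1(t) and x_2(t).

Coefficient matrix A = [[28, -52], [20, -36]].
Characteristic polynomial det(A - λI) = λ^2 + 8λ + 32 = 0.
Eigenvalues λ = -4 ± 4i (complex conjugate pair).
For λ=-4+4i: an eigenvector is (2,1) - i(3,2) = (2 - 3i, 1 - 2i).
A real fundamental pair from Re and Im of e^((-4+4i)t)v: X_1 = e^(-4t)(cos(4t)·(2,1) + sin(4t)·(3,2)), X_2 = e^(-4t)(sin(4t)·(2,1) - cos(4t)·(3,2)).
General solution: K_1X_1 + K_2X_2.

x_1(t) = 3K_1e^(-4t)sin(4t) + 2K_1e^(-4t)cos(4t) + 2K_2e^(-4t)sin(4t) - 3K_2e^(-4t)cos(4t), x_2(t) = 2K_1e^(-4t)sin(4t) + K_1e^(-4t)cos(4t) + K_2e^(-4t)sin(4t) - 2K_2e^(-4t)cos(4t)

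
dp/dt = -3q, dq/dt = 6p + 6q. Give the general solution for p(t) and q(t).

p(t) = c_1e^(3t)cos(3t) + c_2e^(3t)sin(3t), q(t) = c_1e^(3t)sin(3t) - c_1e^(3t)cos(3t) - c_2e^(3t)sin(3t) - c_2e^(3t)cos(3t)

Coefficient matrix A = [[0, -3], [6, 6]].
Characteristic polynomial det(A - λI) = λ^2 - 6λ + 18 = 0.
Eigenvalues λ = 3 ± 3i (complex conjugate pair).
For λ=3+3i: an eigenvector is (1,-1) - i(0,1) = (1, -1 - i).
A real fundamental pair from Re and Im of e^((3+3i)t)v: X_1 = e^(3t)(cos(3t)·(1,-1) + sin(3t)·(0,1)), X_2 = e^(3t)(sin(3t)·(1,-1) - cos(3t)·(0,1)).
General solution: c_1X_1 + c_2X_2.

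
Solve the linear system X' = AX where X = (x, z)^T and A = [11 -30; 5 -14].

x(t) = 2C_1e^(-4t) - 3C_2e^(t), z(t) = C_1e^(-4t) - C_2e^(t)

Coefficient matrix A = [[11, -30], [5, -14]].
Characteristic polynomial det(A - λI) = λ^2 + 3λ - 4 = 0.
Eigenvalues λ = -4, 1.
For λ=-4: (A-λI) row 1 is [15, -30], so an eigenvector is (2, 1).
For λ=1: (A-λI) row 1 is [10, -30], so an eigenvector is (-3, -1).
General solution: C_1e^(-4t)(2,1) + C_2e^(t)(-3,-1).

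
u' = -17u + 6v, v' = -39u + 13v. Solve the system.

u(t) = C_1e^(-2t)sin(3t) + C_1e^(-2t)cos(3t) + C_2e^(-2t)sin(3t) - C_2e^(-2t)cos(3t), v(t) = 2C_1e^(-2t)sin(3t) + 3C_1e^(-2t)cos(3t) + 3C_2e^(-2t)sin(3t) - 2C_2e^(-2t)cos(3t)

Coefficient matrix A = [[-17, 6], [-39, 13]].
Characteristic polynomial det(A - λI) = λ^2 + 4λ + 13 = 0.
Eigenvalues λ = -2 ± 3i (complex conjugate pair).
For λ=-2+3i: an eigenvector is (1,3) - i(1,2) = (1 - i, 3 - 2i).
A real fundamental pair from Re and Im of e^((-2+3i)t)v: X_1 = e^(-2t)(cos(3t)·(1,3) + sin(3t)·(1,2)), X_2 = e^(-2t)(sin(3t)·(1,3) - cos(3t)·(1,2)).
General solution: C_1X_1 + C_2X_2.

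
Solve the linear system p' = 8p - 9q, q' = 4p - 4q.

p(t) = 3K_1e^(2t) + 3K_2te^(2t) + 2K_2e^(2t), q(t) = 2K_1e^(2t) + 2K_2te^(2t) + K_2e^(2t)

Coefficient matrix A = [[8, -9], [4, -4]].
Characteristic polynomial det(A - λI) = λ^2 - 4λ + 4 = 0.
Single eigenvalue λ = 2 with algebraic multiplicity 2.
Eigenvector v = (3,2); generalized eigenvector w with (A-λI)w=v is (2,1).
General solution: e^(2t)[K_1·v + K_2·(t·v + w)].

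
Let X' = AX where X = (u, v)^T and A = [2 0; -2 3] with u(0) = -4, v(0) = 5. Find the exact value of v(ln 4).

A = [[2,0],[-2,3]]; eigenvalues λ = 3, 2.
Eigenvectors: (0,-1) for λ=3, (-1,-2) for λ=2.
From the initial condition, c_1 = -13, c_2 = 4.
v(ln 4) = (-13)(4^3)(-1) + (4)(4^2)(-2) = 704.

704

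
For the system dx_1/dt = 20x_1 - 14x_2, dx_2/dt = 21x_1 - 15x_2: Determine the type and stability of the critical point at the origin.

A = [[20,-14],[21,-15]]; det(A-λI) = λ^2 - 5λ - 6.
λ = 6, -1: opposite signs.

saddle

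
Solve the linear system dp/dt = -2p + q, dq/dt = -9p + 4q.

p(t) = C_1e^(t) + C_2te^(t) - C_2e^(t), q(t) = 3C_1e^(t) + 3C_2te^(t) - 2C_2e^(t)

Coefficient matrix A = [[-2, 1], [-9, 4]].
Characteristic polynomial det(A - λI) = λ^2 - 2λ + 1 = 0.
Single eigenvalue λ = 1 with algebraic multiplicity 2.
Eigenvector v = (1,3); generalized eigenvector w with (A-λI)w=v is (-1,-2).
General solution: e^(t)[C_1·v + C_2·(t·v + w)].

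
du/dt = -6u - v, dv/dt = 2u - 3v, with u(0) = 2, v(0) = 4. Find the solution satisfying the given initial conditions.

Coefficient matrix A = [[-6, -1], [2, -3]].
Characteristic polynomial det(A - λI) = λ^2 + 9λ + 20 = 0.
Eigenvalues λ = -4, -5.
For λ=-4: (A-λI) row 1 is [-2, -1], so an eigenvector is (1, -2).
For λ=-5: (A-λI) row 1 is [-1, -1], so an eigenvector is (1, -1).
General solution: c_1e^(-4t)(1,-2) + c_2e^(-5t)(1,-1).
Applying u(0)=2, v(0)=4 gives c_1=-6, c_2=8.

u(t) = -6e^(-4t) + 8e^(-5t), v(t) = 12e^(-4t) - 8e^(-5t)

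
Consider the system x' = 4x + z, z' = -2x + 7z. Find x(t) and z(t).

x(t) = -K_1e^(6t) + K_2e^(5t), z(t) = -2K_1e^(6t) + K_2e^(5t)

Coefficient matrix A = [[4, 1], [-2, 7]].
Characteristic polynomial det(A - λI) = λ^2 - 11λ + 30 = 0.
Eigenvalues λ = 6, 5.
For λ=6: (A-λI) row 1 is [-2, 1], so an eigenvector is (-1, -2).
For λ=5: (A-λI) row 1 is [-1, 1], so an eigenvector is (1, 1).
General solution: K_1e^(6t)(-1,-2) + K_2e^(5t)(1,1).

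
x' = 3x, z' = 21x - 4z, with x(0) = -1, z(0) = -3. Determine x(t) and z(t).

Coefficient matrix A = [[3, 0], [21, -4]].
Characteristic polynomial det(A - λI) = λ^2 + λ - 12 = 0.
Eigenvalues λ = 3, -4.
For λ=3: (A-λI) row 2 is [21, -7], so an eigenvector is (1, 3).
For λ=-4: (A-λI) row 1 is [7, 0], so an eigenvector is (0, -1).
General solution: C_1e^(3t)(1,3) + C_2e^(-4t)(0,-1).
Applying x(0)=-1, z(0)=-3 gives C_1=-1, C_2=0.

x(t) = -e^(3t), z(t) = -3e^(3t)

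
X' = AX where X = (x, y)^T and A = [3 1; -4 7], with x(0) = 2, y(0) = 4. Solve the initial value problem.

Coefficient matrix A = [[3, 1], [-4, 7]].
Characteristic polynomial det(A - λI) = λ^2 - 10λ + 25 = 0.
Single eigenvalue λ = 5 with algebraic multiplicity 2.
Eigenvector v = (-1,-2); generalized eigenvector w with (A-λI)w=v is (1,1).
General solution: e^(5t)[C_1·v + C_2·(t·v + w)].
Applying x(0)=2, y(0)=4 gives C_1=-2, C_2=0.

x(t) = 2e^(5t), y(t) = 4e^(5t)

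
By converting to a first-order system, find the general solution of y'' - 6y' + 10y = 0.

Let x_1 = y, x_2 = y'. Then x_1' = x_2 and x_2' = -10x_1 + 6x_2.
A = [[0,1],[-10,6]]; det(A-λI) = λ^2 - 6λ + 10.
Eigenvalues λ = 3 ± i.

y(t) = C_1e^(3t)cos(t) + C_2e^(3t)sin(t)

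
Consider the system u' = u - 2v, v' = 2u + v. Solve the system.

Coefficient matrix A = [[1, -2], [2, 1]].
Characteristic polynomial det(A - λI) = λ^2 - 2λ + 5 = 0.
Eigenvalues λ = 1 ± 2i (complex conjugate pair).
For λ=1+2i: an eigenvector is (0,-1) - i(1,0) = (0 - i, -1).
A real fundamental pair from Re and Im of e^((1+2i)t)v: X_1 = e^(t)(cos(2t)·(0,-1) + sin(2t)·(1,0)), X_2 = e^(t)(sin(2t)·(0,-1) - cos(2t)·(1,0)).
General solution: C_1X_1 + C_2X_2.

u(t) = C_1e^(t)sin(2t) - C_2e^(t)cos(2t), v(t) = -C_1e^(t)cos(2t) - C_2e^(t)sin(2t)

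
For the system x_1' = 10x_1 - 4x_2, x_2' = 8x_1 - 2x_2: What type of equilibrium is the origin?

unstable node

A = [[10,-4],[8,-2]]; det(A-λI) = λ^2 - 8λ + 12.
λ = 6, 2: both positive.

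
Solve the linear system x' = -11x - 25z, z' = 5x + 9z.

Coefficient matrix A = [[-11, -25], [5, 9]].
Characteristic polynomial det(A - λI) = λ^2 + 2λ + 26 = 0.
Eigenvalues λ = -1 ± 5i (complex conjugate pair).
For λ=-1+5i: an eigenvector is (2,-1) - i(1,0) = (2 - i, -1).
A real fundamental pair from Re and Im of e^((-1+5i)t)v: X_1 = e^(-t)(cos(5t)·(2,-1) + sin(5t)·(1,0)), X_2 = e^(-t)(sin(5t)·(2,-1) - cos(5t)·(1,0)).
General solution: C_1X_1 + C_2X_2.

x(t) = C_1e^(-t)sin(5t) + 2C_1e^(-t)cos(5t) + 2C_2e^(-t)sin(5t) - C_2e^(-t)cos(5t), z(t) = -C_1e^(-t)cos(5t) - C_2e^(-t)sin(5t)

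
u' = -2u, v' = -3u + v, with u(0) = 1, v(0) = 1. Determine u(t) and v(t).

u(t) = e^(-2t), v(t) = e^(-2t)

Coefficient matrix A = [[-2, 0], [-3, 1]].
Characteristic polynomial det(A - λI) = λ^2 + λ - 2 = 0.
Eigenvalues λ = -2, 1.
For λ=-2: (A-λI) row 2 is [-3, 3], so an eigenvector is (-1, -1).
For λ=1: (A-λI) row 1 is [-3, 0], so an eigenvector is (0, 1).
General solution: K_1e^(-2t)(-1,-1) + K_2e^(t)(0,1).
Applying u(0)=1, v(0)=1 gives K_1=-1, K_2=0.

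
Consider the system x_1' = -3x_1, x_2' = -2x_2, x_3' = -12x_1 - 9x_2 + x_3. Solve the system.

Coefficient matrix A = [[-3, 0, 0], [0, -2, 0], [-12, -9, 1]].
det(A - λI) = 0 gives eigenvalues λ = -2, -3, 1.
For λ=-2: eigenvector (0,1,3).
For λ=-3: eigenvector (1,0,3).
For λ=1: eigenvector (0,0,1).
General solution: K_1e^(-2t)(0,1,3) + K_2e^(-3t)(1,0,3) + K_3e^(t)(0,0,1).

x_1(t) = K_2e^(-3t), x_2(t) = K_1e^(-2t), x_3(t) = 3K_1e^(-2t) + 3K_2e^(-3t) + K_3e^(t)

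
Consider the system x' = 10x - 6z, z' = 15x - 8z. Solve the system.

Coefficient matrix A = [[10, -6], [15, -8]].
Characteristic polynomial det(A - λI) = λ^2 - 2λ + 10 = 0.
Eigenvalues λ = 1 ± 3i (complex conjugate pair).
For λ=1+3i: an eigenvector is (1,2) - i(-1,-1) = (1 + i, 2 + i).
A real fundamental pair from Re and Im of e^((1+3i)t)v: X_1 = e^(t)(cos(3t)·(1,2) + sin(3t)·(-1,-1)), X_2 = e^(t)(sin(3t)·(1,2) - cos(3t)·(-1,-1)).
General solution: K_1X_1 + K_2X_2.

x(t) = -K_1e^(t)sin(3t) + K_1e^(t)cos(3t) + K_2e^(t)sin(3t) + K_2e^(t)cos(3t), z(t) = -K_1e^(t)sin(3t) + 2K_1e^(t)cos(3t) + 2K_2e^(t)sin(3t) + K_2e^(t)cos(3t)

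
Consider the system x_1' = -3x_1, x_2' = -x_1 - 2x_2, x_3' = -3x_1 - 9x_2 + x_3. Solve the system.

Coefficient matrix A = [[-3, 0, 0], [-1, -2, 0], [-3, -9, 1]].
det(A - λI) = 0 gives eigenvalues λ = -2, -3, 1.
For λ=-2: eigenvector (0,-1,-3).
For λ=-3: eigenvector (1,1,3).
For λ=1: eigenvector (0,0,1).
General solution: C_1e^(-2t)(0,-1,-3) + C_2e^(-3t)(1,1,3) + C_3e^(t)(0,0,1).

x_1(t) = C_2e^(-3t), x_2(t) = -C_1e^(-2t) + C_2e^(-3t), x_3(t) = -3C_1e^(-2t) + 3C_2e^(-3t) + C_3e^(t)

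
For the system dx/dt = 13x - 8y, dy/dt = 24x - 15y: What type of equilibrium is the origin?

saddle

A = [[13,-8],[24,-15]]; det(A-λI) = λ^2 + 2λ - 3.
λ = 1, -3: opposite signs.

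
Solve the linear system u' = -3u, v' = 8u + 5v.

Coefficient matrix A = [[-3, 0], [8, 5]].
Characteristic polynomial det(A - λI) = λ^2 - 2λ - 15 = 0.
Eigenvalues λ = -3, 5.
For λ=-3: (A-λI) row 2 is [8, 8], so an eigenvector is (1, -1).
For λ=5: (A-λI) row 1 is [-8, 0], so an eigenvector is (0, -1).
General solution: K_1e^(-3t)(1,-1) + K_2e^(5t)(0,-1).

u(t) = K_1e^(-3t), v(t) = -K_1e^(-3t) - K_2e^(5t)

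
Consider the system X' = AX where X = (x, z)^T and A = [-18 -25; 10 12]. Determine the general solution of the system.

x(t) = 2c_1e^(-3t)sin(5t) + c_1e^(-3t)cos(5t) + c_2e^(-3t)sin(5t) - 2c_2e^(-3t)cos(5t), z(t) = -c_1e^(-3t)sin(5t) - c_1e^(-3t)cos(5t) - c_2e^(-3t)sin(5t) + c_2e^(-3t)cos(5t)

Coefficient matrix A = [[-18, -25], [10, 12]].
Characteristic polynomial det(A - λI) = λ^2 + 6λ + 34 = 0.
Eigenvalues λ = -3 ± 5i (complex conjugate pair).
For λ=-3+5i: an eigenvector is (1,-1) - i(2,-1) = (1 - 2i, -1 + i).
A real fundamental pair from Re and Im of e^((-3+5i)t)v: X_1 = e^(-3t)(cos(5t)·(1,-1) + sin(5t)·(2,-1)), X_2 = e^(-3t)(sin(5t)·(1,-1) - cos(5t)·(2,-1)).
General solution: c_1X_1 + c_2X_2.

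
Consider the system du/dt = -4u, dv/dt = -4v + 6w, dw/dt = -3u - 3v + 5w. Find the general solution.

u(t) = C_1e^(-4t), v(t) = -C_1e^(-4t) + 2C_2e^(-t) + C_3e^(2t), w(t) = C_2e^(-t) + C_3e^(2t)

Coefficient matrix A = [[-4, 0, 0], [0, -4, 6], [-3, -3, 5]].
det(A - λI) = 0 gives eigenvalues λ = -4, -1, 2.
For λ=-4: eigenvector (1,-1,0).
For λ=-1: eigenvector (0,2,1).
For λ=2: eigenvector (0,1,1).
General solution: C_1e^(-4t)(1,-1,0) + C_2e^(-t)(0,2,1) + C_3e^(2t)(0,1,1).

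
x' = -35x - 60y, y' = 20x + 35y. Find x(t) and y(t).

Coefficient matrix A = [[-35, -60], [20, 35]].
Characteristic polynomial det(A - λI) = λ^2 - 25 = 0.
Eigenvalues λ = 5, -5.
For λ=5: (A-λI) row 1 is [-40, -60], so an eigenvector is (-3, 2).
For λ=-5: (A-λI) row 1 is [-30, -60], so an eigenvector is (-2, 1).
General solution: C_1e^(5t)(-3,2) + C_2e^(-5t)(-2,1).

x(t) = -3C_1e^(5t) - 2C_2e^(-5t), y(t) = 2C_1e^(5t) + C_2e^(-5t)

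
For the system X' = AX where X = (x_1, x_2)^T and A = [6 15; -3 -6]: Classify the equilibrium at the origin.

center

A = [[6,15],[-3,-6]]; det(A-λI) = λ^2 + 9.
λ = 0 ± 3i: zero real part.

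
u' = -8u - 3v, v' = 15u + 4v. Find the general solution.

Coefficient matrix A = [[-8, -3], [15, 4]].
Characteristic polynomial det(A - λI) = λ^2 + 4λ + 13 = 0.
Eigenvalues λ = -2 ± 3i (complex conjugate pair).
For λ=-2+3i: an eigenvector is (0,1) - i(-1,2) = (0 + i, 1 - 2i).
A real fundamental pair from Re and Im of e^((-2+3i)t)v: X_1 = e^(-2t)(cos(3t)·(0,1) + sin(3t)·(-1,2)), X_2 = e^(-2t)(sin(3t)·(0,1) - cos(3t)·(-1,2)).
General solution: K_1X_1 + K_2X_2.

u(t) = -K_1e^(-2t)sin(3t) + K_2e^(-2t)cos(3t), v(t) = 2K_1e^(-2t)sin(3t) + K_1e^(-2t)cos(3t) + K_2e^(-2t)sin(3t) - 2K_2e^(-2t)cos(3t)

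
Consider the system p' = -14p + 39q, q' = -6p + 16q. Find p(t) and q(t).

p(t) = 2c_1e^(t)sin(3t) - 3c_1e^(t)cos(3t) - 3c_2e^(t)sin(3t) - 2c_2e^(t)cos(3t), q(t) = c_1e^(t)sin(3t) - c_1e^(t)cos(3t) - c_2e^(t)sin(3t) - c_2e^(t)cos(3t)

Coefficient matrix A = [[-14, 39], [-6, 16]].
Characteristic polynomial det(A - λI) = λ^2 - 2λ + 10 = 0.
Eigenvalues λ = 1 ± 3i (complex conjugate pair).
For λ=1+3i: an eigenvector is (-3,-1) - i(2,1) = (-3 - 2i, -1 - i).
A real fundamental pair from Re and Im of e^((1+3i)t)v: X_1 = e^(t)(cos(3t)·(-3,-1) + sin(3t)·(2,1)), X_2 = e^(t)(sin(3t)·(-3,-1) - cos(3t)·(2,1)).
General solution: c_1X_1 + c_2X_2.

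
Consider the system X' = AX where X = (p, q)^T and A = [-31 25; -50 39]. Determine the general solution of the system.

p(t) = 2K_1e^(4t)sin(5t) - K_1e^(4t)cos(5t) - K_2e^(4t)sin(5t) - 2K_2e^(4t)cos(5t), q(t) = 3K_1e^(4t)sin(5t) - K_1e^(4t)cos(5t) - K_2e^(4t)sin(5t) - 3K_2e^(4t)cos(5t)

Coefficient matrix A = [[-31, 25], [-50, 39]].
Characteristic polynomial det(A - λI) = λ^2 - 8λ + 41 = 0.
Eigenvalues λ = 4 ± 5i (complex conjugate pair).
For λ=4+5i: an eigenvector is (-1,-1) - i(2,3) = (-1 - 2i, -1 - 3i).
A real fundamental pair from Re and Im of e^((4+5i)t)v: X_1 = e^(4t)(cos(5t)·(-1,-1) + sin(5t)·(2,3)), X_2 = e^(4t)(sin(5t)·(-1,-1) - cos(5t)·(2,3)).
General solution: K_1X_1 + K_2X_2.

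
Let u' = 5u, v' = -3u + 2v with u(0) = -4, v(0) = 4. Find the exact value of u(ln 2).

A = [[5,0],[-3,2]]; eigenvalues λ = 5, 2.
Eigenvectors: (-1,1) for λ=5, (0,-1) for λ=2.
From the initial condition, c_1 = 4, c_2 = 0.
u(ln 2) = (4)(2^5)(-1) + (0)(2^2)(0) = -128.

-128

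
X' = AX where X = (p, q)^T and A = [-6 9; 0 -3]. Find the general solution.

Coefficient matrix A = [[-6, 9], [0, -3]].
Characteristic polynomial det(A - λI) = λ^2 + 9λ + 18 = 0.
Eigenvalues λ = -3, -6.
For λ=-3: (A-λI) row 1 is [-3, 9], so an eigenvector is (3, 1).
For λ=-6: (A-λI) row 1 is [0, 9], so an eigenvector is (1, 0).
General solution: K_1e^(-3t)(3,1) + K_2e^(-6t)(1,0).

p(t) = 3K_1e^(-3t) + K_2e^(-6t), q(t) = K_1e^(-3t)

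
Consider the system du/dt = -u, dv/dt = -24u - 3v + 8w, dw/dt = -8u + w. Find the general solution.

u(t) = C_1e^(-t), v(t) = 4C_1e^(-t) + 2C_2e^(t) + C_3e^(-3t), w(t) = 4C_1e^(-t) + C_2e^(t)

Coefficient matrix A = [[-1, 0, 0], [-24, -3, 8], [-8, 0, 1]].
det(A - λI) = 0 gives eigenvalues λ = -1, 1, -3.
For λ=-1: eigenvector (1,4,4).
For λ=1: eigenvector (0,2,1).
For λ=-3: eigenvector (0,1,0).
General solution: C_1e^(-t)(1,4,4) + C_2e^(t)(0,2,1) + C_3e^(-3t)(0,1,0).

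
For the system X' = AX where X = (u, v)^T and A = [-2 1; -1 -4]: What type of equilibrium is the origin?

stable improper node

A = [[-2,1],[-1,-4]]; det(A-λI) = λ^2 + 6λ + 9.
repeated λ = -3 with a single eigenvector.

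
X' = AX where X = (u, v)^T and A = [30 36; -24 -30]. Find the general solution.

Coefficient matrix A = [[30, 36], [-24, -30]].
Characteristic polynomial det(A - λI) = λ^2 - 36 = 0.
Eigenvalues λ = -6, 6.
For λ=-6: (A-λI) row 1 is [36, 36], so an eigenvector is (-1, 1).
For λ=6: (A-λI) row 1 is [24, 36], so an eigenvector is (-3, 2).
General solution: c_1e^(-6t)(-1,1) + c_2e^(6t)(-3,2).

u(t) = -c_1e^(-6t) - 3c_2e^(6t), v(t) = c_1e^(-6t) + 2c_2e^(6t)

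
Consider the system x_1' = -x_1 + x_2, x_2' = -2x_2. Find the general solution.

Coefficient matrix A = [[-1, 1], [0, -2]].
Characteristic polynomial det(A - λI) = λ^2 + 3λ + 2 = 0.
Eigenvalues λ = -1, -2.
For λ=-1: (A-λI) row 1 is [0, 1], so an eigenvector is (-1, 0).
For λ=-2: (A-λI) row 1 is [1, 1], so an eigenvector is (1, -1).
General solution: C_1e^(-t)(-1,0) + C_2e^(-2t)(1,-1).

x_1(t) = -C_1e^(-t) + C_2e^(-2t), x_2(t) = -C_2e^(-2t)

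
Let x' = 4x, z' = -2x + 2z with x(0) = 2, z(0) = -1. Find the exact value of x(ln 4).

A = [[4,0],[-2,2]]; eigenvalues λ = 4, 2.
Eigenvectors: (-1,1) for λ=4, (0,-1) for λ=2.
From the initial condition, c_1 = -2, c_2 = -1.
x(ln 4) = (-2)(4^4)(-1) + (-1)(4^2)(0) = 512.

512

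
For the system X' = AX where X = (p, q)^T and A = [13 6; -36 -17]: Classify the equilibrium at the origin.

A = [[13,6],[-36,-17]]; det(A-λI) = λ^2 + 4λ - 5.
λ = -5, 1: opposite signs.

saddle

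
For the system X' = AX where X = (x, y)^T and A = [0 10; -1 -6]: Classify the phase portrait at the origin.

stable spiral

A = [[0,10],[-1,-6]]; det(A-λI) = λ^2 + 6λ + 10.
λ = -3 ± i: negative real part.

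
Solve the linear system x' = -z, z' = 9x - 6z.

Coefficient matrix A = [[0, -1], [9, -6]].
Characteristic polynomial det(A - λI) = λ^2 + 6λ + 9 = 0.
Single eigenvalue λ = -3 with algebraic multiplicity 2.
Eigenvector v = (1,3); generalized eigenvector w with (A-λI)w=v is (1,2).
General solution: e^(-3t)[K_1·v + K_2·(t·v + w)].

x(t) = K_1e^(-3t) + K_2te^(-3t) + K_2e^(-3t), z(t) = 3K_1e^(-3t) + 3K_2te^(-3t) + 2K_2e^(-3t)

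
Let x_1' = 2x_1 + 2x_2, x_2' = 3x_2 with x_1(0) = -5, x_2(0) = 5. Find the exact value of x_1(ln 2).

20

A = [[2,2],[0,3]]; eigenvalues λ = 2, 3.
Eigenvectors: (-1,0) for λ=2, (-2,-1) for λ=3.
From the initial condition, c_1 = 15, c_2 = -5.
x_1(ln 2) = (15)(2^2)(-1) + (-5)(2^3)(-2) = 20.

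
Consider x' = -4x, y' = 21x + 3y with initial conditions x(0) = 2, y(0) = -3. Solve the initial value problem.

Coefficient matrix A = [[-4, 0], [21, 3]].
Characteristic polynomial det(A - λI) = λ^2 + λ - 12 = 0.
Eigenvalues λ = -4, 3.
For λ=-4: (A-λI) row 2 is [21, 7], so an eigenvector is (1, -3).
For λ=3: (A-λI) row 1 is [-7, 0], so an eigenvector is (0, 1).
General solution: K_1e^(-4t)(1,-3) + K_2e^(3t)(0,1).
Applying x(0)=2, y(0)=-3 gives K_1=2, K_2=3.

x(t) = 2e^(-4t), y(t) = 3e^(3t) - 6e^(-4t)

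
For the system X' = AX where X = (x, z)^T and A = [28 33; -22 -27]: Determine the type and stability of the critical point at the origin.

A = [[28,33],[-22,-27]]; det(A-λI) = λ^2 - λ - 30.
λ = -5, 6: opposite signs.

saddle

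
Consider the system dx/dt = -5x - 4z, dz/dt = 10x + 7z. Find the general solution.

x(t) = -c_1e^(t)sin(2t) + c_1e^(t)cos(2t) + c_2e^(t)sin(2t) + c_2e^(t)cos(2t), z(t) = 2c_1e^(t)sin(2t) - c_1e^(t)cos(2t) - c_2e^(t)sin(2t) - 2c_2e^(t)cos(2t)

Coefficient matrix A = [[-5, -4], [10, 7]].
Characteristic polynomial det(A - λI) = λ^2 - 2λ + 5 = 0.
Eigenvalues λ = 1 ± 2i (complex conjugate pair).
For λ=1+2i: an eigenvector is (1,-1) - i(-1,2) = (1 + i, -1 - 2i).
A real fundamental pair from Re and Im of e^((1+2i)t)v: X_1 = e^(t)(cos(2t)·(1,-1) + sin(2t)·(-1,2)), X_2 = e^(t)(sin(2t)·(1,-1) - cos(2t)·(-1,2)).
General solution: c_1X_1 + c_2X_2.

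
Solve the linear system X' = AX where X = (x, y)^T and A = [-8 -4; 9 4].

Coefficient matrix A = [[-8, -4], [9, 4]].
Characteristic polynomial det(A - λI) = λ^2 + 4λ + 4 = 0.
Single eigenvalue λ = -2 with algebraic multiplicity 2.
Eigenvector v = (2,-3); generalized eigenvector w with (A-λI)w=v is (-1,1).
General solution: e^(-2t)[K_1·v + K_2·(t·v + w)].

x(t) = 2K_1e^(-2t) + 2K_2te^(-2t) - K_2e^(-2t), y(t) = -3K_1e^(-2t) - 3K_2te^(-2t) + K_2e^(-2t)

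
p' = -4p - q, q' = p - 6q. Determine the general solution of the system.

p(t) = -C_1e^(-5t) - C_2te^(-5t) + C_2e^(-5t), q(t) = -C_1e^(-5t) - C_2te^(-5t) + 2C_2e^(-5t)

Coefficient matrix A = [[-4, -1], [1, -6]].
Characteristic polynomial det(A - λI) = λ^2 + 10λ + 25 = 0.
Single eigenvalue λ = -5 with algebraic multiplicity 2.
Eigenvector v = (-1,-1); generalized eigenvector w with (A-λI)w=v is (1,2).
General solution: e^(-5t)[C_1·v + C_2·(t·v + w)].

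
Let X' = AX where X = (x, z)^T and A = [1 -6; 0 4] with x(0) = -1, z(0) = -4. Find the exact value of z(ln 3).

A = [[1,-6],[0,4]]; eigenvalues λ = 4, 1.
Eigenvectors: (2,-1) for λ=4, (1,0) for λ=1.
From the initial condition, c_1 = 4, c_2 = -9.
z(ln 3) = (4)(3^4)(-1) + (-9)(3^1)(0) = -324.

-324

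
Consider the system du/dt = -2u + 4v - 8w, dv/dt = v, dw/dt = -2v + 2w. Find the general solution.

u(t) = C_1e^(-2t) - 4C_2e^(t) - 2C_3e^(2t), v(t) = C_2e^(t), w(t) = 2C_2e^(t) + C_3e^(2t)

Coefficient matrix A = [[-2, 4, -8], [0, 1, 0], [0, -2, 2]].
det(A - λI) = 0 gives eigenvalues λ = -2, 1, 2.
For λ=-2: eigenvector (1,0,0).
For λ=1: eigenvector (-4,1,2).
For λ=2: eigenvector (-2,0,1).
General solution: C_1e^(-2t)(1,0,0) + C_2e^(t)(-4,1,2) + C_3e^(2t)(-2,0,1).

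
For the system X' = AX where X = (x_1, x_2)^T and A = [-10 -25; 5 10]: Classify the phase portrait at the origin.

center

A = [[-10,-25],[5,10]]; det(A-λI) = λ^2 + 25.
λ = 0 ± 5i: zero real part.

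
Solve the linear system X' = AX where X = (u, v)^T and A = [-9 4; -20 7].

Coefficient matrix A = [[-9, 4], [-20, 7]].
Characteristic polynomial det(A - λI) = λ^2 + 2λ + 17 = 0.
Eigenvalues λ = -1 ± 4i (complex conjugate pair).
For λ=-1+4i: an eigenvector is (1,2) - i(0,-1) = (1, 2 + i).
A real fundamental pair from Re and Im of e^((-1+4i)t)v: X_1 = e^(-t)(cos(4t)·(1,2) + sin(4t)·(0,-1)), X_2 = e^(-t)(sin(4t)·(1,2) - cos(4t)·(0,-1)).
General solution: C_1X_1 + C_2X_2.

u(t) = C_1e^(-t)cos(4t) + C_2e^(-t)sin(4t), v(t) = -C_1e^(-t)sin(4t) + 2C_1e^(-t)cos(4t) + 2C_2e^(-t)sin(4t) + C_2e^(-t)cos(4t)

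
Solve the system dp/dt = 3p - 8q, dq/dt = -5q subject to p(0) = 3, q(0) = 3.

Coefficient matrix A = [[3, -8], [0, -5]].
Characteristic polynomial det(A - λI) = λ^2 + 2λ - 15 = 0.
Eigenvalues λ = 3, -5.
For λ=3: (A-λI) row 1 is [0, -8], so an eigenvector is (1, 0).
For λ=-5: (A-λI) row 1 is [8, -8], so an eigenvector is (-1, -1).
General solution: C_1e^(3t)(1,0) + C_2e^(-5t)(-1,-1).
Applying p(0)=3, q(0)=3 gives C_1=0, C_2=-3.

p(t) = 3e^(-5t), q(t) = 3e^(-5t)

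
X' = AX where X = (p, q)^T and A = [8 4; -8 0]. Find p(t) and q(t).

p(t) = c_1e^(4t)cos(4t) + c_2e^(4t)sin(4t), q(t) = -c_1e^(4t)sin(4t) - c_1e^(4t)cos(4t) - c_2e^(4t)sin(4t) + c_2e^(4t)cos(4t)

Coefficient matrix A = [[8, 4], [-8, 0]].
Characteristic polynomial det(A - λI) = λ^2 - 8λ + 32 = 0.
Eigenvalues λ = 4 ± 4i (complex conjugate pair).
For λ=4+4i: an eigenvector is (1,-1) - i(0,-1) = (1, -1 + i).
A real fundamental pair from Re and Im of e^((4+4i)t)v: X_1 = e^(4t)(cos(4t)·(1,-1) + sin(4t)·(0,-1)), X_2 = e^(4t)(sin(4t)·(1,-1) - cos(4t)·(0,-1)).
General solution: c_1X_1 + c_2X_2.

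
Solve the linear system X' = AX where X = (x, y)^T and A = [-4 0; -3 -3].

Coefficient matrix A = [[-4, 0], [-3, -3]].
Characteristic polynomial det(A - λI) = λ^2 + 7λ + 12 = 0.
Eigenvalues λ = -4, -3.
For λ=-4: (A-λI) row 2 is [-3, 1], so an eigenvector is (1, 3).
For λ=-3: (A-λI) row 1 is [-1, 0], so an eigenvector is (0, 1).
General solution: C_1e^(-4t)(1,3) + C_2e^(-3t)(0,1).

x(t) = C_1e^(-4t), y(t) = 3C_1e^(-4t) + C_2e^(-3t)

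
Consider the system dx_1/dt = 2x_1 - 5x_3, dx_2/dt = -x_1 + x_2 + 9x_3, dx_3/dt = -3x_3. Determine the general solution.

Coefficient matrix A = [[2, 0, -5], [-1, 1, 9], [0, 0, -3]].
det(A - λI) = 0 gives eigenvalues λ = 1, -3, 2.
For λ=1: eigenvector (0,-1,0).
For λ=-3: eigenvector (1,-2,1).
For λ=2: eigenvector (1,-1,0).
General solution: c_1e^(t)(0,-1,0) + c_2e^(-3t)(1,-2,1) + c_3e^(2t)(1,-1,0).

x_1(t) = c_2e^(-3t) + c_3e^(2t), x_2(t) = -c_1e^(t) - 2c_2e^(-3t) - c_3e^(2t), x_3(t) = c_2e^(-3t)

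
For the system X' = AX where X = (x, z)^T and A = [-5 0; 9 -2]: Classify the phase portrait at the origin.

A = [[-5,0],[9,-2]]; det(A-λI) = λ^2 + 7λ + 10.
λ = -2, -5: both negative.

stable node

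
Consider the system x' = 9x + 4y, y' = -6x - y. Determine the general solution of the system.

x(t) = c_1e^(5t) + 2c_2e^(3t), y(t) = -c_1e^(5t) - 3c_2e^(3t)

Coefficient matrix A = [[9, 4], [-6, -1]].
Characteristic polynomial det(A - λI) = λ^2 - 8λ + 15 = 0.
Eigenvalues λ = 5, 3.
For λ=5: (A-λI) row 1 is [4, 4], so an eigenvector is (1, -1).
For λ=3: (A-λI) row 1 is [6, 4], so an eigenvector is (2, -3).
General solution: c_1e^(5t)(1,-1) + c_2e^(3t)(2,-3).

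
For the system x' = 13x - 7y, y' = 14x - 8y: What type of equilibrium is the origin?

saddle

A = [[13,-7],[14,-8]]; det(A-λI) = λ^2 - 5λ - 6.
λ = 6, -1: opposite signs.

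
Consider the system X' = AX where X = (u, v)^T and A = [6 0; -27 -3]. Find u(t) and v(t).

Coefficient matrix A = [[6, 0], [-27, -3]].
Characteristic polynomial det(A - λI) = λ^2 - 3λ - 18 = 0.
Eigenvalues λ = -3, 6.
For λ=-3: (A-λI) row 1 is [9, 0], so an eigenvector is (0, -1).
For λ=6: (A-λI) row 2 is [-27, -9], so an eigenvector is (-1, 3).
General solution: C_1e^(-3t)(0,-1) + C_2e^(6t)(-1,3).

u(t) = -C_2e^(6t), v(t) = -C_1e^(-3t) + 3C_2e^(6t)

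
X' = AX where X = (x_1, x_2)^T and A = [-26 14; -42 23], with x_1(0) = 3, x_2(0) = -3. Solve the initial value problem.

Coefficient matrix A = [[-26, 14], [-42, 23]].
Characteristic polynomial det(A - λI) = λ^2 + 3λ - 10 = 0.
Eigenvalues λ = 2, -5.
For λ=2: (A-λI) row 1 is [-28, 14], so an eigenvector is (-1, -2).
For λ=-5: (A-λI) row 1 is [-21, 14], so an eigenvector is (2, 3).
General solution: K_1e^(2t)(-1,-2) + K_2e^(-5t)(2,3).
Applying x_1(0)=3, x_2(0)=-3 gives K_1=15, K_2=9.

x_1(t) = -15e^(2t) + 18e^(-5t), x_2(t) = -30e^(2t) + 27e^(-5t)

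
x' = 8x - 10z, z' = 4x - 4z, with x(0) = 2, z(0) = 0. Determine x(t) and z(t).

Coefficient matrix A = [[8, -10], [4, -4]].
Characteristic polynomial det(A - λI) = λ^2 - 4λ + 8 = 0.
Eigenvalues λ = 2 ± 2i (complex conjugate pair).
For λ=2+2i: an eigenvector is (2,1) - i(1,1) = (2 - i, 1 - i).
A real fundamental pair from Re and Im of e^((2+2i)t)v: X_1 = e^(2t)(cos(2t)·(2,1) + sin(2t)·(1,1)), X_2 = e^(2t)(sin(2t)·(2,1) - cos(2t)·(1,1)).
General solution: K_1X_1 + K_2X_2.
Applying x(0)=2, z(0)=0 gives K_1=2, K_2=2.

x(t) = 6e^(2t)sin(2t) + 2e^(2t)cos(2t), z(t) = 4e^(2t)sin(2t)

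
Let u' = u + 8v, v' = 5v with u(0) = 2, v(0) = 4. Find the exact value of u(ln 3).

A = [[1,8],[0,5]]; eigenvalues λ = 5, 1.
Eigenvectors: (2,1) for λ=5, (1,0) for λ=1.
From the initial condition, c_1 = 4, c_2 = -6.
u(ln 3) = (4)(3^5)(2) + (-6)(3^1)(1) = 1926.

1926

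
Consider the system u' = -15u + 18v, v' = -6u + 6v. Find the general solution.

u(t) = -2c_1e^(-6t) - 3c_2e^(-3t), v(t) = -c_1e^(-6t) - 2c_2e^(-3t)

Coefficient matrix A = [[-15, 18], [-6, 6]].
Characteristic polynomial det(A - λI) = λ^2 + 9λ + 18 = 0.
Eigenvalues λ = -6, -3.
For λ=-6: (A-λI) row 1 is [-9, 18], so an eigenvector is (-2, -1).
For λ=-3: (A-λI) row 1 is [-12, 18], so an eigenvector is (-3, -2).
General solution: c_1e^(-6t)(-2,-1) + c_2e^(-3t)(-3,-2).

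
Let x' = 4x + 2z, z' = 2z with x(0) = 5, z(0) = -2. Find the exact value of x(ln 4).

800

A = [[4,2],[0,2]]; eigenvalues λ = 2, 4.
Eigenvectors: (1,-1) for λ=2, (1,0) for λ=4.
From the initial condition, c_1 = 2, c_2 = 3.
x(ln 4) = (2)(4^2)(1) + (3)(4^4)(1) = 800.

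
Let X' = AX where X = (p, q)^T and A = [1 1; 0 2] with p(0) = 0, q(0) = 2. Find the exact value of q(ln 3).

18

A = [[1,1],[0,2]]; eigenvalues λ = 1, 2.
Eigenvectors: (1,0) for λ=1, (-1,-1) for λ=2.
From the initial condition, c_1 = -2, c_2 = -2.
q(ln 3) = (-2)(3^1)(0) + (-2)(3^2)(-1) = 18.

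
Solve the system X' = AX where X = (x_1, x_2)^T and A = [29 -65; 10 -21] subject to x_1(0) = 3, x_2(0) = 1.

x_1(t) = 2e^(4t)sin(5t) + 3e^(4t)cos(5t), x_2(t) = e^(4t)sin(5t) + e^(4t)cos(5t)

Coefficient matrix A = [[29, -65], [10, -21]].
Characteristic polynomial det(A - λI) = λ^2 - 8λ + 41 = 0.
Eigenvalues λ = 4 ± 5i (complex conjugate pair).
For λ=4+5i: an eigenvector is (3,1) - i(2,1) = (3 - 2i, 1 - i).
A real fundamental pair from Re and Im of e^((4+5i)t)v: X_1 = e^(4t)(cos(5t)·(3,1) + sin(5t)·(2,1)), X_2 = e^(4t)(sin(5t)·(3,1) - cos(5t)·(2,1)).
General solution: K_1X_1 + K_2X_2.
Applying x_1(0)=3, x_2(0)=1 gives K_1=1, K_2=0.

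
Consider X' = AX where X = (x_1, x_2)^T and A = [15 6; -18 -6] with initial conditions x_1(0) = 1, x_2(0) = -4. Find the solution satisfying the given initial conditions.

Coefficient matrix A = [[15, 6], [-18, -6]].
Characteristic polynomial det(A - λI) = λ^2 - 9λ + 18 = 0.
Eigenvalues λ = 6, 3.
For λ=6: (A-λI) row 1 is [9, 6], so an eigenvector is (-2, 3).
For λ=3: (A-λI) row 1 is [12, 6], so an eigenvector is (-1, 2).
General solution: K_1e^(6t)(-2,3) + K_2e^(3t)(-1,2).
Applying x_1(0)=1, x_2(0)=-4 gives K_1=2, K_2=-5.

x_1(t) = -4e^(6t) + 5e^(3t), x_2(t) = 6e^(6t) - 10e^(3t)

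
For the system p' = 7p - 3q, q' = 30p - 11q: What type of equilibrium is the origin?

A = [[7,-3],[30,-11]]; det(A-λI) = λ^2 + 4λ + 13.
λ = -2 ± 3i: negative real part.

stable spiral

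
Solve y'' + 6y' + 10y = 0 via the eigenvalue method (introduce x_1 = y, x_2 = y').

Let x_1 = y, x_2 = y'. Then x_1' = x_2 and x_2' = -10x_1 - 6x_2.
A = [[0,1],[-10,-6]]; det(A-λI) = λ^2 + 6λ + 10.
Eigenvalues λ = -3 ± i.

y(t) = K_1e^(-3t)cos(t) + K_2e^(-3t)sin(t)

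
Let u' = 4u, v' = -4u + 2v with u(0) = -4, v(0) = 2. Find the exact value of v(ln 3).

594

A = [[4,0],[-4,2]]; eigenvalues λ = 4, 2.
Eigenvectors: (-1,2) for λ=4, (0,1) for λ=2.
From the initial condition, c_1 = 4, c_2 = -6.
v(ln 3) = (4)(3^4)(2) + (-6)(3^2)(1) = 594.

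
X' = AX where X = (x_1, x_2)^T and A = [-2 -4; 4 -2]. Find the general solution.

Coefficient matrix A = [[-2, -4], [4, -2]].
Characteristic polynomial det(A - λI) = λ^2 + 4λ + 20 = 0.
Eigenvalues λ = -2 ± 4i (complex conjugate pair).
For λ=-2+4i: an eigenvector is (0,-1) - i(1,0) = (0 - i, -1).
A real fundamental pair from Re and Im of e^((-2+4i)t)v: X_1 = e^(-2t)(cos(4t)·(0,-1) + sin(4t)·(1,0)), X_2 = e^(-2t)(sin(4t)·(0,-1) - cos(4t)·(1,0)).
General solution: c_1X_1 + c_2X_2.

x_1(t) = c_1e^(-2t)sin(4t) - c_2e^(-2t)cos(4t), x_2(t) = -c_1e^(-2t)cos(4t) - c_2e^(-2t)sin(4t)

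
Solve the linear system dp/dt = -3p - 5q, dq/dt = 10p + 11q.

Coefficient matrix A = [[-3, -5], [10, 11]].
Characteristic polynomial det(A - λI) = λ^2 - 8λ + 17 = 0.
Eigenvalues λ = 4 ± i (complex conjugate pair).
For λ=4+i: an eigenvector is (1,-1) - i(-2,3) = (1 + 2i, -1 - 3i).
A real fundamental pair from Re and Im of e^((4+i)t)v: X_1 = e^(4t)(cos(t)·(1,-1) + sin(t)·(-2,3)), X_2 = e^(4t)(sin(t)·(1,-1) - cos(t)·(-2,3)).
General solution: C_1X_1 + C_2X_2.

p(t) = -2C_1e^(4t)sin(t) + C_1e^(4t)cos(t) + C_2e^(4t)sin(t) + 2C_2e^(4t)cos(t), q(t) = 3C_1e^(4t)sin(t) - C_1e^(4t)cos(t) - C_2e^(4t)sin(t) - 3C_2e^(4t)cos(t)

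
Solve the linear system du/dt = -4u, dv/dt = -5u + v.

u(t) = -K_1e^(-4t), v(t) = -K_1e^(-4t) + K_2e^(t)

Coefficient matrix A = [[-4, 0], [-5, 1]].
Characteristic polynomial det(A - λI) = λ^2 + 3λ - 4 = 0.
Eigenvalues λ = -4, 1.
For λ=-4: (A-λI) row 2 is [-5, 5], so an eigenvector is (-1, -1).
For λ=1: (A-λI) row 1 is [-5, 0], so an eigenvector is (0, 1).
General solution: K_1e^(-4t)(-1,-1) + K_2e^(t)(0,1).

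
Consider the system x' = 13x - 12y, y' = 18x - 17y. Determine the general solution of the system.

x(t) = 2C_1e^(-5t) - C_2e^(t), y(t) = 3C_1e^(-5t) - C_2e^(t)

Coefficient matrix A = [[13, -12], [18, -17]].
Characteristic polynomial det(A - λI) = λ^2 + 4λ - 5 = 0.
Eigenvalues λ = -5, 1.
For λ=-5: (A-λI) row 1 is [18, -12], so an eigenvector is (2, 3).
For λ=1: (A-λI) row 1 is [12, -12], so an eigenvector is (-1, -1).
General solution: C_1e^(-5t)(2,3) + C_2e^(t)(-1,-1).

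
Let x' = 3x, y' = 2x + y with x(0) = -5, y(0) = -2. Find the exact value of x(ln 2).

-40

A = [[3,0],[2,1]]; eigenvalues λ = 1, 3.
Eigenvectors: (0,1) for λ=1, (-1,-1) for λ=3.
From the initial condition, c_1 = 3, c_2 = 5.
x(ln 2) = (3)(2^1)(0) + (5)(2^3)(-1) = -40.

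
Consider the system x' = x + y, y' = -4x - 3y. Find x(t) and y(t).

x(t) = -C_1e^(-t) - C_2te^(-t), y(t) = 2C_1e^(-t) + 2C_2te^(-t) - C_2e^(-t)

Coefficient matrix A = [[1, 1], [-4, -3]].
Characteristic polynomial det(A - λI) = λ^2 + 2λ + 1 = 0.
Single eigenvalue λ = -1 with algebraic multiplicity 2.
Eigenvector v = (-1,2); generalized eigenvector w with (A-λI)w=v is (0,-1).
General solution: e^(-t)[C_1·v + C_2·(t·v + w)].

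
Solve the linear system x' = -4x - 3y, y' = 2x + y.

Coefficient matrix A = [[-4, -3], [2, 1]].
Characteristic polynomial det(A - λI) = λ^2 + 3λ + 2 = 0.
Eigenvalues λ = -2, -1.
For λ=-2: (A-λI) row 1 is [-2, -3], so an eigenvector is (-3, 2).
For λ=-1: (A-λI) row 1 is [-3, -3], so an eigenvector is (-1, 1).
General solution: K_1e^(-2t)(-3,2) + K_2e^(-t)(-1,1).

x(t) = -3K_1e^(-2t) - K_2e^(-t), y(t) = 2K_1e^(-2t) + K_2e^(-t)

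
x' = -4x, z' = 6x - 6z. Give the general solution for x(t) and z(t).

x(t) = -K_2e^(-4t), z(t) = -K_1e^(-6t) - 3K_2e^(-4t)

Coefficient matrix A = [[-4, 0], [6, -6]].
Characteristic polynomial det(A - λI) = λ^2 + 10λ + 24 = 0.
Eigenvalues λ = -6, -4.
For λ=-6: (A-λI) row 1 is [2, 0], so an eigenvector is (0, -1).
For λ=-4: (A-λI) row 2 is [6, -2], so an eigenvector is (-1, -3).
General solution: K_1e^(-6t)(0,-1) + K_2e^(-4t)(-1,-3).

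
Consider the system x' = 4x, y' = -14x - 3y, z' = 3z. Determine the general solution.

Coefficient matrix A = [[4, 0, 0], [-14, -3, 0], [0, 0, 3]].
det(A - λI) = 0 gives eigenvalues λ = 3, -3, 4.
For λ=3: eigenvector (0,0,1).
For λ=-3: eigenvector (0,1,0).
For λ=4: eigenvector (1,-2,0).
General solution: c_1e^(3t)(0,0,1) + c_2e^(-3t)(0,1,0) + c_3e^(4t)(1,-2,0).

x(t) = c_3e^(4t), y(t) = c_2e^(-3t) - 2c_3e^(4t), z(t) = c_1e^(3t)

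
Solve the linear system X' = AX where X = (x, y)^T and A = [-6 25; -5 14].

x(t) = -2c_1e^(4t)sin(5t) + c_1e^(4t)cos(5t) + c_2e^(4t)sin(5t) + 2c_2e^(4t)cos(5t), y(t) = -c_1e^(4t)sin(5t) + c_2e^(4t)cos(5t)

Coefficient matrix A = [[-6, 25], [-5, 14]].
Characteristic polynomial det(A - λI) = λ^2 - 8λ + 41 = 0.
Eigenvalues λ = 4 ± 5i (complex conjugate pair).
For λ=4+5i: an eigenvector is (1,0) - i(-2,-1) = (1 + 2i, 0 + i).
A real fundamental pair from Re and Im of e^((4+5i)t)v: X_1 = e^(4t)(cos(5t)·(1,0) + sin(5t)·(-2,-1)), X_2 = e^(4t)(sin(5t)·(1,0) - cos(5t)·(-2,-1)).
General solution: c_1X_1 + c_2X_2.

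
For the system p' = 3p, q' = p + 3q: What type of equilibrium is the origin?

A = [[3,0],[1,3]]; det(A-λI) = λ^2 - 6λ + 9.
repeated λ = 3 with a single eigenvector.

unstable improper node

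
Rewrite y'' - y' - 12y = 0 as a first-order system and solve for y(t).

y(t) = C_1e^(-3t) + C_2e^(4t)

Let x_1 = y, x_2 = y'. Then x_1' = x_2 and x_2' = 12x_1 + x_2.
A = [[0,1],[12,1]]; det(A-λI) = λ^2 - λ - 12.
Eigenvalues λ = -3, 4 with eigenvectors (1,-3), (1,4).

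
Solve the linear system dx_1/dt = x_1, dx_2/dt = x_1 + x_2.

Coefficient matrix A = [[1, 0], [1, 1]].
Characteristic polynomial det(A - λI) = λ^2 - 2λ + 1 = 0.
Single eigenvalue λ = 1 with algebraic multiplicity 2.
Eigenvector v = (0,1); generalized eigenvector w with (A-λI)w=v is (1,-1).
General solution: e^(t)[c_1·v + c_2·(t·v + w)].

x_1(t) = c_2e^(t), x_2(t) = c_1e^(t) + c_2te^(t) - c_2e^(t)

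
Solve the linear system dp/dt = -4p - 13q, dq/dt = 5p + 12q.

Coefficient matrix A = [[-4, -13], [5, 12]].
Characteristic polynomial det(A - λI) = λ^2 - 8λ + 17 = 0.
Eigenvalues λ = 4 ± i (complex conjugate pair).
For λ=4+i: an eigenvector is (-2,1) - i(3,-2) = (-2 - 3i, 1 + 2i).
A real fundamental pair from Re and Im of e^((4+i)t)v: X_1 = e^(4t)(cos(t)·(-2,1) + sin(t)·(3,-2)), X_2 = e^(4t)(sin(t)·(-2,1) - cos(t)·(3,-2)).
General solution: K_1X_1 + K_2X_2.

p(t) = 3K_1e^(4t)sin(t) - 2K_1e^(4t)cos(t) - 2K_2e^(4t)sin(t) - 3K_2e^(4t)cos(t), q(t) = -2K_1e^(4t)sin(t) + K_1e^(4t)cos(t) + K_2e^(4t)sin(t) + 2K_2e^(4t)cos(t)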